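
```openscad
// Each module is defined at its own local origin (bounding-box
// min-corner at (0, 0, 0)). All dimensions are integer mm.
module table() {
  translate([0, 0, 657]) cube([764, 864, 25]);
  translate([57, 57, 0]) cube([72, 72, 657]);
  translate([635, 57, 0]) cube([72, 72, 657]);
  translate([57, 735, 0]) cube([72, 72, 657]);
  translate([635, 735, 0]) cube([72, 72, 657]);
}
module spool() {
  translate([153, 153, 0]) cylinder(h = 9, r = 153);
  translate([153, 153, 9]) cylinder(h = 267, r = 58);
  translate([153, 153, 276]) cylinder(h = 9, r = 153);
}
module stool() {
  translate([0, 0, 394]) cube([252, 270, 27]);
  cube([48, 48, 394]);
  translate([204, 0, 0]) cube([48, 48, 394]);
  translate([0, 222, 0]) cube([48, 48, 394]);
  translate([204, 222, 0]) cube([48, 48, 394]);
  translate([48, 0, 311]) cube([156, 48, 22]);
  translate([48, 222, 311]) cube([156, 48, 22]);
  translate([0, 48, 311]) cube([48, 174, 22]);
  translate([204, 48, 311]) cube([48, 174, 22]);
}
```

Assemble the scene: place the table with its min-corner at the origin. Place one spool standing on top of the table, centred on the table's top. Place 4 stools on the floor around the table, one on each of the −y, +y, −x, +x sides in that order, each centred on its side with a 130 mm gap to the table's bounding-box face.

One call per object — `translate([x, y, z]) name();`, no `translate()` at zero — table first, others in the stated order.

table();
translate([229, 279, 682]) spool();
translate([256, -400, 0]) stool();
translate([256, 994, 0]) stool();
translate([-382, 297, 0]) stool();
translate([894, 297, 0]) stool();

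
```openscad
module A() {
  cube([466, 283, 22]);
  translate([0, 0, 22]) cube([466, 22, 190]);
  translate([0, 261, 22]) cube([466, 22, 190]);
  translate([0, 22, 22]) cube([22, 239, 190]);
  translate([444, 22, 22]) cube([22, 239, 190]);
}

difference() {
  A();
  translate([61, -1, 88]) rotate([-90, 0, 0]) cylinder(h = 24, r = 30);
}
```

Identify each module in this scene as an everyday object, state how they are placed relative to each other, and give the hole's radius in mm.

A is an open box. The open box has a circular hole through its front wall. The hole's radius is 30 mm.

The subtracted cylinder has r = 30 mm.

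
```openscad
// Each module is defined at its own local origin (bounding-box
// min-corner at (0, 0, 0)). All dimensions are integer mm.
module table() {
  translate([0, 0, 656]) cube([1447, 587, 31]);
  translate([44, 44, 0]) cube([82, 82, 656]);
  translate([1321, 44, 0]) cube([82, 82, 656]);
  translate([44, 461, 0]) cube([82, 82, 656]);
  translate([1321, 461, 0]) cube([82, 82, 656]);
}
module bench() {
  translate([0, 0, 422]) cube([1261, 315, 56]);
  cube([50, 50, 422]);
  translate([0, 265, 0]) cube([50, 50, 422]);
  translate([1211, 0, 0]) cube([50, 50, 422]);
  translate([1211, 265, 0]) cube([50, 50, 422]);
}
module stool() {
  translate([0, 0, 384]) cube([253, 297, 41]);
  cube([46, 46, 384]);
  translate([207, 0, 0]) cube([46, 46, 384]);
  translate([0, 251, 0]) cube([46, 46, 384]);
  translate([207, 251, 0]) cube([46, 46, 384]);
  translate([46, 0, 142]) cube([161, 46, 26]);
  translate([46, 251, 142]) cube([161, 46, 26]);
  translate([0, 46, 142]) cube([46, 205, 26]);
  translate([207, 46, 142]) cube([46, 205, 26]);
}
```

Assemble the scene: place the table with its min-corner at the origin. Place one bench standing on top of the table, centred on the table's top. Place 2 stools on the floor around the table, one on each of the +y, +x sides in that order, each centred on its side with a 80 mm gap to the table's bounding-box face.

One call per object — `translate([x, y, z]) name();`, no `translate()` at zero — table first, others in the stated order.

table();
translate([93, 136, 687]) bench();
translate([597, 667, 0]) stool();
translate([1527, 145, 0]) stool();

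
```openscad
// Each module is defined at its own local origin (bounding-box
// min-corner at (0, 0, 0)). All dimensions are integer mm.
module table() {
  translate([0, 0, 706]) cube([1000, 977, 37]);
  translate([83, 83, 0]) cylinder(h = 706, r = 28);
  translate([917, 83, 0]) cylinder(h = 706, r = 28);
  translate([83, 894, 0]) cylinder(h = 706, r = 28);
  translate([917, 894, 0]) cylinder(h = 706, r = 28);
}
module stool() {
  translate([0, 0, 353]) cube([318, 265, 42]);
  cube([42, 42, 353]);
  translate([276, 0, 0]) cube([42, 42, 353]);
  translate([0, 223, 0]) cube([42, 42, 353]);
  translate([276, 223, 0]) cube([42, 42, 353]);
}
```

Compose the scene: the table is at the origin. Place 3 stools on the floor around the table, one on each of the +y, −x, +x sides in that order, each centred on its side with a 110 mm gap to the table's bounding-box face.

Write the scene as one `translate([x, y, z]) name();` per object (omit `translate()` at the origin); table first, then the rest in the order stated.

table();
translate([341, 1087, 0]) stool();
translate([-428, 356, 0]) stool();
translate([1110, 356, 0]) stool();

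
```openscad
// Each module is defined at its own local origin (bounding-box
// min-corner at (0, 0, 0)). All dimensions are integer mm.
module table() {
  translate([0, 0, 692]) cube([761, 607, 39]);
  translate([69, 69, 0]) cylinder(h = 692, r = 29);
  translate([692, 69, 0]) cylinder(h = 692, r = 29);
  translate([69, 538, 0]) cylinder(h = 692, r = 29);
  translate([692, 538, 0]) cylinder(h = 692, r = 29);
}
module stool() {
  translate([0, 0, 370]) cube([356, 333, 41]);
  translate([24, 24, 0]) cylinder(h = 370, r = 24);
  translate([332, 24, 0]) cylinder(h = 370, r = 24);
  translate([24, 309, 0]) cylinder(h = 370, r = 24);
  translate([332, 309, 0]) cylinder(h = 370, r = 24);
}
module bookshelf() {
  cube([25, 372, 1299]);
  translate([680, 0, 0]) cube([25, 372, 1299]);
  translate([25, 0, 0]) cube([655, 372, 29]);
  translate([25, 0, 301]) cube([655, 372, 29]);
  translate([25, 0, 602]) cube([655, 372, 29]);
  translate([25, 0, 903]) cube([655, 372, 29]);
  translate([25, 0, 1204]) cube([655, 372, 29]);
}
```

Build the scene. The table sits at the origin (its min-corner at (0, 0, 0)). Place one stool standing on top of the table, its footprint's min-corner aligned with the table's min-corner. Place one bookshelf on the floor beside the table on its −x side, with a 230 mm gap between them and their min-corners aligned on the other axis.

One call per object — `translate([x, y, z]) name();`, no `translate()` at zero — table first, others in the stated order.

table();
translate([0, 0, 731]) stool();
translate([-935, 0, 0]) bookshelf();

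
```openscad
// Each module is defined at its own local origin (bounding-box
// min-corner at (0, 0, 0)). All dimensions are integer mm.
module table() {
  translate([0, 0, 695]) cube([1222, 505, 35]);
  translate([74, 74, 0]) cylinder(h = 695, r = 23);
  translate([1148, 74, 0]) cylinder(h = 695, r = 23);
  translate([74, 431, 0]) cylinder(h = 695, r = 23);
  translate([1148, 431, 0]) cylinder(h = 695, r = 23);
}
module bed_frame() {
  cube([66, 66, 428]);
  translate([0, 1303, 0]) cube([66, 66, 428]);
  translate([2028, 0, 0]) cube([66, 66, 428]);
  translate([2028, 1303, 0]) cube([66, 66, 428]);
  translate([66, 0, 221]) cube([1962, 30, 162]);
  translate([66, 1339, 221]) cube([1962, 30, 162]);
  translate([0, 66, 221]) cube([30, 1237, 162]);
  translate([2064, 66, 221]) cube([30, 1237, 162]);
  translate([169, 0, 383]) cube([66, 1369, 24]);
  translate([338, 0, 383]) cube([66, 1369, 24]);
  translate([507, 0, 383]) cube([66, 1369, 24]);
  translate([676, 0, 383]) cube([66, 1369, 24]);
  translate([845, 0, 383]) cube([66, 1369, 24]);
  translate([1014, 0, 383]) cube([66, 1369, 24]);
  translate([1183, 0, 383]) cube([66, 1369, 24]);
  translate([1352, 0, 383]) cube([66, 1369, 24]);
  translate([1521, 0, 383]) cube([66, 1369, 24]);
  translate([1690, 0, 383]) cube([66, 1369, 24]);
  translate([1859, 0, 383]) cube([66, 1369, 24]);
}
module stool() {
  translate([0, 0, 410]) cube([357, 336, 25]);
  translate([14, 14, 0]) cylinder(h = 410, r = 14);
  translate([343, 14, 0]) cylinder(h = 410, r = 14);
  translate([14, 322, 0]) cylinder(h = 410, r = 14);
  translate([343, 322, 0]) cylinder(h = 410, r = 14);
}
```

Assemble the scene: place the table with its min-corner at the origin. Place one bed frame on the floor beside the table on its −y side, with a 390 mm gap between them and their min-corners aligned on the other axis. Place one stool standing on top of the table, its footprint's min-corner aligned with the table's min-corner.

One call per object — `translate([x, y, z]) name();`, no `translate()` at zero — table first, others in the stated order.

table();
translate([0, -1759, 0]) bed_frame();
translate([0, 0, 730]) stool();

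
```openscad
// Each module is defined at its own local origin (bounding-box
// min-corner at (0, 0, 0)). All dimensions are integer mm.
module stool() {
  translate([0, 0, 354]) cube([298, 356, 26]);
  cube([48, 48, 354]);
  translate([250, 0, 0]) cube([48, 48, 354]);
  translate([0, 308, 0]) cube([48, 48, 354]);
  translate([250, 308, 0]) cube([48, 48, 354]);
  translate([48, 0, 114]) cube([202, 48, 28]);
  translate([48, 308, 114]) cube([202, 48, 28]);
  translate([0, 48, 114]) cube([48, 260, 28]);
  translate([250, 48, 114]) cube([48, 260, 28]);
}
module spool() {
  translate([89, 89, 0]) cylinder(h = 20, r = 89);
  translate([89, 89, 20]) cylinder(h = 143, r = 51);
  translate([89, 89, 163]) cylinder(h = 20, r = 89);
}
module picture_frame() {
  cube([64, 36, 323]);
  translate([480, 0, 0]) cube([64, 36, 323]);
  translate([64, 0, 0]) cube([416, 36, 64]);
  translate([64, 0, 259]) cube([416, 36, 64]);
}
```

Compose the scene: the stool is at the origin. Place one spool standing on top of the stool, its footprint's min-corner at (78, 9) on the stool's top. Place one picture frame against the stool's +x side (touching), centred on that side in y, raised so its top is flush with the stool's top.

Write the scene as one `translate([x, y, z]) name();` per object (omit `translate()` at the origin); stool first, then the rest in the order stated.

stool();
translate([78, 9, 380]) spool();
translate([298, 160, 57]) picture_frame();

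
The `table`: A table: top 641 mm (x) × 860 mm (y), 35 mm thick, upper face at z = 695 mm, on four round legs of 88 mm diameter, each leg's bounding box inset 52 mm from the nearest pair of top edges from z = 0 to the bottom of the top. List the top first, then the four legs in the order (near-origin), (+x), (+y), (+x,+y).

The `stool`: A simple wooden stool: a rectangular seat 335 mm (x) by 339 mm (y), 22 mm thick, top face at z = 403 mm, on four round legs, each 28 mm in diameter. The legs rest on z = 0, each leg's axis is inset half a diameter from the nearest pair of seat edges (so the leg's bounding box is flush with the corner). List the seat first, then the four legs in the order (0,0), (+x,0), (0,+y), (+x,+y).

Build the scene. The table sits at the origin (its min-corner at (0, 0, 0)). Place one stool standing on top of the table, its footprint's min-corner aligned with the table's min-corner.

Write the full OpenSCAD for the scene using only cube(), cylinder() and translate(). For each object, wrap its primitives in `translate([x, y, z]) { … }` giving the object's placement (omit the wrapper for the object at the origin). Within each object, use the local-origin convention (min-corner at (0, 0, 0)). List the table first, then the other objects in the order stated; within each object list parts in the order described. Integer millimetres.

translate([0, 0, 660]) cube([641, 860, 35]);
translate([96, 96, 0]) cylinder(h = 660, r = 44);
translate([545, 96, 0]) cylinder(h = 660, r = 44);
translate([96, 764, 0]) cylinder(h = 660, r = 44);
translate([545, 764, 0]) cylinder(h = 660, r = 44);
translate([0, 0, 695]) {
  translate([0, 0, 381]) cube([335, 339, 22]);
  translate([14, 14, 0]) cylinder(h = 381, r = 14);
  translate([321, 14, 0]) cylinder(h = 381, r = 14);
  translate([14, 325, 0]) cylinder(h = 381, r = 14);
  translate([321, 325, 0]) cylinder(h = 381, r = 14);
}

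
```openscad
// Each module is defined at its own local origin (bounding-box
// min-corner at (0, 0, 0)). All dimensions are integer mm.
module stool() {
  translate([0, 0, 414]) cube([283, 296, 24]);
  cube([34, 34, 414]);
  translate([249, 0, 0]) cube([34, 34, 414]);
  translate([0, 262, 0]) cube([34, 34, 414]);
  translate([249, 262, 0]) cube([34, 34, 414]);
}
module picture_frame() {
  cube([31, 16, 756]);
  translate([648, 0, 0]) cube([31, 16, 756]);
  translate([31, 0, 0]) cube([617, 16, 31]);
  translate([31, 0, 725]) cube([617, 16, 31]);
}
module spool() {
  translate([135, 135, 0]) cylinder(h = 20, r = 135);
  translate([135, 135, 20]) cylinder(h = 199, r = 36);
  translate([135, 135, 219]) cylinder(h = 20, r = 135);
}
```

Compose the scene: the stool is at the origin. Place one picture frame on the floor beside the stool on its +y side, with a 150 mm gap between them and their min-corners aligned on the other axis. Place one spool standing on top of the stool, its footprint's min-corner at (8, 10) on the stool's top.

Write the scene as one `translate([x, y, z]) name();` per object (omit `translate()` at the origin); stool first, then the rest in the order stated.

stool();
translate([0, 446, 0]) picture_frame();
translate([8, 10, 438]) spool();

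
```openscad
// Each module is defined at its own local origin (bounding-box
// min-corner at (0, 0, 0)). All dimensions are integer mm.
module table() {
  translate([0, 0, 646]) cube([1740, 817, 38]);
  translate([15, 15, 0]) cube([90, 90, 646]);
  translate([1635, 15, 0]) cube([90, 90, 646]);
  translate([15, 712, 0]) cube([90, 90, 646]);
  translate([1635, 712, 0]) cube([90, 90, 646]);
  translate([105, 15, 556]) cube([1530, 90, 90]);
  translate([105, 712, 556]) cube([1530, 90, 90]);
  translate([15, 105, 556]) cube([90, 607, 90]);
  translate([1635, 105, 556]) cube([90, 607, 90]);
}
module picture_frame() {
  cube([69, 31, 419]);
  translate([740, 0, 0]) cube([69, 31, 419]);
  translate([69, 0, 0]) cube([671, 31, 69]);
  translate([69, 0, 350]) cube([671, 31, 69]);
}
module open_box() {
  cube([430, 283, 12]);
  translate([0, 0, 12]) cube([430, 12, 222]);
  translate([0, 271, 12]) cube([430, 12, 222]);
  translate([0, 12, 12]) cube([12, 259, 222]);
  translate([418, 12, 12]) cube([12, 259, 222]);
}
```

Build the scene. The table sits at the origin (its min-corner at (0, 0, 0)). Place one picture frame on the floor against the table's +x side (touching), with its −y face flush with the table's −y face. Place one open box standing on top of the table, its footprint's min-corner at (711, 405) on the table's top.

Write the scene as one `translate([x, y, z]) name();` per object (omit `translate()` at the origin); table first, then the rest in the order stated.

table();
translate([1740, 0, 0]) picture_frame();
translate([711, 405, 684]) open_box();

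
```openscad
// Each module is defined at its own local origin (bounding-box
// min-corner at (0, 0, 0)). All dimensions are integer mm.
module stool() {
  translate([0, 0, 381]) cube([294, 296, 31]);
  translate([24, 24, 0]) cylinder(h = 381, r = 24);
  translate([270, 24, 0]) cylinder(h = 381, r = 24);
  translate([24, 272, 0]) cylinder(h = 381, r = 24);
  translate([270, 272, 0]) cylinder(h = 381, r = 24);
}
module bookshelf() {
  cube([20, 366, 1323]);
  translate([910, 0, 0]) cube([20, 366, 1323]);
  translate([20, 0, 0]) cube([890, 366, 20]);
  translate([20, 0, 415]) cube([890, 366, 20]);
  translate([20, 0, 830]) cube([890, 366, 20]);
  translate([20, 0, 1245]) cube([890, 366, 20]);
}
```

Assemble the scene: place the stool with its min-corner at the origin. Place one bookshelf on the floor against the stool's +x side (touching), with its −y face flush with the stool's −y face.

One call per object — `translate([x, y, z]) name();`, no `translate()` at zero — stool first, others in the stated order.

stool();
translate([294, 0, 0]) bookshelf();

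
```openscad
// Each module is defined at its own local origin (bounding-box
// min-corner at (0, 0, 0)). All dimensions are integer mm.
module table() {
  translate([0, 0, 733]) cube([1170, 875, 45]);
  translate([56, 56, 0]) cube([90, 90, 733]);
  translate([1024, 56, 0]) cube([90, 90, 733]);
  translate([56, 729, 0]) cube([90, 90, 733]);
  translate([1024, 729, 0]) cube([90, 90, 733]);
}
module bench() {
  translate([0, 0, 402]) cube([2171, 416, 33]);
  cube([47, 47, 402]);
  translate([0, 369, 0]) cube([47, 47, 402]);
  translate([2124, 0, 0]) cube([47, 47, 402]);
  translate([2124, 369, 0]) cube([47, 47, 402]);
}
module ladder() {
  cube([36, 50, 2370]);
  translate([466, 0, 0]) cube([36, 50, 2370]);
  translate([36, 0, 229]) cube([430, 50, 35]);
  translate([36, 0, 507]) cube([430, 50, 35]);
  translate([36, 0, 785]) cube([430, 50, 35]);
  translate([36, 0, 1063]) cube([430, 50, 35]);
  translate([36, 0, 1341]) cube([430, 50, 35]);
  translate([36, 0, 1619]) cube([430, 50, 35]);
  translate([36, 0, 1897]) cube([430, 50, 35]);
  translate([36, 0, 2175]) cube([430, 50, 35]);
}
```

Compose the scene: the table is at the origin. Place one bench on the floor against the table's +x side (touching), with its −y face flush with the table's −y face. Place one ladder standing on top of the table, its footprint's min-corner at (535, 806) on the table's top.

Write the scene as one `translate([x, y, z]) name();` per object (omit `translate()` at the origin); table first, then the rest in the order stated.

table();
translate([1170, 0, 0]) bench();
translate([535, 806, 778]) ladder();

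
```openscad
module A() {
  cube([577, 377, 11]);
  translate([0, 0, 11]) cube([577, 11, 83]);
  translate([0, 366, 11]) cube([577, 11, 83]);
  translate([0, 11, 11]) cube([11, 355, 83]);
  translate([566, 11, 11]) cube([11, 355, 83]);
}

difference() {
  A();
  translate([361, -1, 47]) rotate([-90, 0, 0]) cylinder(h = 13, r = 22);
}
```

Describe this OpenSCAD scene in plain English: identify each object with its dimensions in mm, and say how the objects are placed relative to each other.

A is an open storage box with external size 577×377×94 mm and wall thickness 11 mm (the base is also 11 mm thick). The base covers the whole footprint; the four walls stand on the base, with the y-facing walls full-width and the x-facing walls fitting between their inner faces.

The open box has a circular hole of radius 22 mm through its front wall, centred at (x = 361, z = 47).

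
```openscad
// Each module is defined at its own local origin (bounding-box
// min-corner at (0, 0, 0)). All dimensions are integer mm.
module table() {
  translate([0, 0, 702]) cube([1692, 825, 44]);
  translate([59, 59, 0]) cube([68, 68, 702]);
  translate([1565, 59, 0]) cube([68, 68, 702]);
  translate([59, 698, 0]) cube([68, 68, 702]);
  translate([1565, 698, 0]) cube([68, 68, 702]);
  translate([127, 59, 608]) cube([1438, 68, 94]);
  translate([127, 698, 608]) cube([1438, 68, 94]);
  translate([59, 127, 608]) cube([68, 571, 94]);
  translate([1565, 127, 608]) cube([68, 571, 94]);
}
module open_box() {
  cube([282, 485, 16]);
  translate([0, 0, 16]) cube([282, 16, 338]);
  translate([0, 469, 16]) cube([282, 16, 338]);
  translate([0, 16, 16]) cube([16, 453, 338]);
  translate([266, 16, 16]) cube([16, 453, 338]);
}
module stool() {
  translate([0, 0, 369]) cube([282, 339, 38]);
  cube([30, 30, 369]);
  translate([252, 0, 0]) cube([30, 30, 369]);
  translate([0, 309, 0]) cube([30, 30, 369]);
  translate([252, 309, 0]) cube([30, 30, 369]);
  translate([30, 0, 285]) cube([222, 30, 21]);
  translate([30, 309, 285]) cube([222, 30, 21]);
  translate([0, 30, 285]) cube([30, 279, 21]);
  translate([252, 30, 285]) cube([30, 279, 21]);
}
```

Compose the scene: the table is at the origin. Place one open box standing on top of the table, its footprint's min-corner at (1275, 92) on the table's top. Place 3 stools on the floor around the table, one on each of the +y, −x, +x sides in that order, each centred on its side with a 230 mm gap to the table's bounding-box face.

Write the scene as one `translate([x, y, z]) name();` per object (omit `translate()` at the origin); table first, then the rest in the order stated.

table();
translate([1275, 92, 746]) open_box();
translate([705, 1055, 0]) stool();
translate([-512, 243, 0]) stool();
translate([1922, 243, 0]) stool();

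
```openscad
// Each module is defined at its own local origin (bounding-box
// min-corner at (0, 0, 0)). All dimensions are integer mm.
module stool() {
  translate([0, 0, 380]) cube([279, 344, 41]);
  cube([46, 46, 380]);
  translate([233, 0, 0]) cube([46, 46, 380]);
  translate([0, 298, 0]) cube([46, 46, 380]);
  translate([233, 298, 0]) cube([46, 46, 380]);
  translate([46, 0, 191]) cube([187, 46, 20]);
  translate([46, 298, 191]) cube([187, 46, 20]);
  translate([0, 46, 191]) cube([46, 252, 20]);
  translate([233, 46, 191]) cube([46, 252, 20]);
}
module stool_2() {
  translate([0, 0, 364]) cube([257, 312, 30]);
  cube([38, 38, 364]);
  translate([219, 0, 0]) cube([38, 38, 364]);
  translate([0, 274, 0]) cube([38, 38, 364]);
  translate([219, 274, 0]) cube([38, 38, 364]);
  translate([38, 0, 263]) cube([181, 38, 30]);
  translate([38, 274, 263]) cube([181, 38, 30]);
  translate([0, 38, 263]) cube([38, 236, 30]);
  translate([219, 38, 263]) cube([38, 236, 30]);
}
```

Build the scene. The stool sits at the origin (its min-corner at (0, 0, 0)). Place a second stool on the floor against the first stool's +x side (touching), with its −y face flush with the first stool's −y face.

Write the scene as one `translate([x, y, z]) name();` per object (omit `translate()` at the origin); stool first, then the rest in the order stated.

stool();
translate([279, 0, 0]) stool_2();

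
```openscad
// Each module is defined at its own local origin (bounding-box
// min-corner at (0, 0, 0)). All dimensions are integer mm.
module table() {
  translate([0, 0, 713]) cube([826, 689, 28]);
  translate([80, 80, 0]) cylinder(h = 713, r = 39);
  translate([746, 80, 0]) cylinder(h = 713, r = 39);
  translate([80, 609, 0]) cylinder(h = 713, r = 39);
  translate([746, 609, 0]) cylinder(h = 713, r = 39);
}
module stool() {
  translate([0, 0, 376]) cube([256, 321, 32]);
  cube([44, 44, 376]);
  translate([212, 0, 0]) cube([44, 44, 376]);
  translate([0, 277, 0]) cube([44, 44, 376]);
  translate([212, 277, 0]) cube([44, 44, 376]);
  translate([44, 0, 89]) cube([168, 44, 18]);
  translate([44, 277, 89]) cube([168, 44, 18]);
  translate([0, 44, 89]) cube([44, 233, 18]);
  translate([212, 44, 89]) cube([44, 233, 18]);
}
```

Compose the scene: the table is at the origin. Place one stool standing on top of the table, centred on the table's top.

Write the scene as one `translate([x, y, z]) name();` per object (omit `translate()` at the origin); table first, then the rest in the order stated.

table();
translate([285, 184, 741]) stool();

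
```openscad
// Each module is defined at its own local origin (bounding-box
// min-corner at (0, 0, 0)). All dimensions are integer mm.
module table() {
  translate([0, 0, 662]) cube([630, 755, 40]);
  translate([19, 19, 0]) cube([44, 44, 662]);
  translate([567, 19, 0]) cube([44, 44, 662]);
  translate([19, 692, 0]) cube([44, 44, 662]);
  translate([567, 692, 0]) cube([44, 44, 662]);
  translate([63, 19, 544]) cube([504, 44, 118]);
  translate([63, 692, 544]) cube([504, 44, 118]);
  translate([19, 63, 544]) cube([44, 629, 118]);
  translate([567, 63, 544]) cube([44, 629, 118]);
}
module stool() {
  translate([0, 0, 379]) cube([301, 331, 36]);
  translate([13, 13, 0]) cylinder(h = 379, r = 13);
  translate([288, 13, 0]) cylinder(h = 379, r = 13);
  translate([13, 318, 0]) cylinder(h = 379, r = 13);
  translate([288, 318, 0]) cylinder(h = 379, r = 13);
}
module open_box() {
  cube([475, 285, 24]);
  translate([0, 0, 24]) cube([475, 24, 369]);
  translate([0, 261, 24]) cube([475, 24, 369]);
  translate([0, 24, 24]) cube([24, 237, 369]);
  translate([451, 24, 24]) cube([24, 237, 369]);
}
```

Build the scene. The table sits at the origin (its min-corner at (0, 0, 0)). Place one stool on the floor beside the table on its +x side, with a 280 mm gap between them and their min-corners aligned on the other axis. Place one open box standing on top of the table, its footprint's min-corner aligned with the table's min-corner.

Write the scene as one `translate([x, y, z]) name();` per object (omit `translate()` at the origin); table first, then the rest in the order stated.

table();
translate([910, 0, 0]) stool();
translate([0, 0, 702]) open_box();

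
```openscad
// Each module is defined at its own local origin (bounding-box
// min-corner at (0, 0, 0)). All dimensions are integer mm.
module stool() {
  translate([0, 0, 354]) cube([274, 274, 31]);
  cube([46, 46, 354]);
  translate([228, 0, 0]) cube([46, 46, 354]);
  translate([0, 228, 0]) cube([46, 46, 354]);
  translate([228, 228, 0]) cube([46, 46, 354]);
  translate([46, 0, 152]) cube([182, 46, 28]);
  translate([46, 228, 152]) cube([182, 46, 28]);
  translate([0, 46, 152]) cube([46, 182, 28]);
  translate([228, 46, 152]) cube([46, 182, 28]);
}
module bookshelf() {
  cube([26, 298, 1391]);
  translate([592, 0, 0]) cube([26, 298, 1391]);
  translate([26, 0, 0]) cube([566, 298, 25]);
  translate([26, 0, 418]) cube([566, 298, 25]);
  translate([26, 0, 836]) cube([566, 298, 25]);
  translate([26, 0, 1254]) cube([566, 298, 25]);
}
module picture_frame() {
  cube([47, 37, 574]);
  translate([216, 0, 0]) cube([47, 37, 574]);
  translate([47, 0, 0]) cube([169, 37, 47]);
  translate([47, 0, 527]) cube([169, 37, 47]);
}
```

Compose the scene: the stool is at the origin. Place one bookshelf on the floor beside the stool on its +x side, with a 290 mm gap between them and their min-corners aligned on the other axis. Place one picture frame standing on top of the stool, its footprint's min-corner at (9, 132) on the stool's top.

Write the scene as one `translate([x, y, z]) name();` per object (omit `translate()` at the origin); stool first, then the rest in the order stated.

stool();
translate([564, 0, 0]) bookshelf();
translate([9, 132, 385]) picture_frame();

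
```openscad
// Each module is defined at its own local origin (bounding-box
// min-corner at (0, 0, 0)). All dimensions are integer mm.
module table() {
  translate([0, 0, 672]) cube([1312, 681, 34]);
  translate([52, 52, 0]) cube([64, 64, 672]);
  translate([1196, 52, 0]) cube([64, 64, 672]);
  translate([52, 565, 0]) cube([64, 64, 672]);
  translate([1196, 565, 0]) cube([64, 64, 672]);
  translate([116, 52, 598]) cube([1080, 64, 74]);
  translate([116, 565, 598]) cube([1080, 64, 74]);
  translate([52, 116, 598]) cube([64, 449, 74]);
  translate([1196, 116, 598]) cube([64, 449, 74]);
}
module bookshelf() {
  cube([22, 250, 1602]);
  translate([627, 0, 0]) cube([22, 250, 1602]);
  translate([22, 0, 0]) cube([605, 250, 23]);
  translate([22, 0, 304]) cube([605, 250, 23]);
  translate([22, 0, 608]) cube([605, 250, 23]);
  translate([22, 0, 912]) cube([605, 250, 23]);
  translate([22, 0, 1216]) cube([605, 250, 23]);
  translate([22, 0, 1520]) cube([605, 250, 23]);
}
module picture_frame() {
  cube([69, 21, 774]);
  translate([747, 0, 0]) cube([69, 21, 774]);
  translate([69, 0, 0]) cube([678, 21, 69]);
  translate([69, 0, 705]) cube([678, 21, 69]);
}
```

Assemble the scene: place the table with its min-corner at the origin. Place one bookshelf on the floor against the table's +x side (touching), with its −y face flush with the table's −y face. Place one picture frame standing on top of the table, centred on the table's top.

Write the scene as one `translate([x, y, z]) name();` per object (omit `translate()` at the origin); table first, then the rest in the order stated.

table();
translate([1312, 0, 0]) bookshelf();
translate([248, 330, 706]) picture_frame();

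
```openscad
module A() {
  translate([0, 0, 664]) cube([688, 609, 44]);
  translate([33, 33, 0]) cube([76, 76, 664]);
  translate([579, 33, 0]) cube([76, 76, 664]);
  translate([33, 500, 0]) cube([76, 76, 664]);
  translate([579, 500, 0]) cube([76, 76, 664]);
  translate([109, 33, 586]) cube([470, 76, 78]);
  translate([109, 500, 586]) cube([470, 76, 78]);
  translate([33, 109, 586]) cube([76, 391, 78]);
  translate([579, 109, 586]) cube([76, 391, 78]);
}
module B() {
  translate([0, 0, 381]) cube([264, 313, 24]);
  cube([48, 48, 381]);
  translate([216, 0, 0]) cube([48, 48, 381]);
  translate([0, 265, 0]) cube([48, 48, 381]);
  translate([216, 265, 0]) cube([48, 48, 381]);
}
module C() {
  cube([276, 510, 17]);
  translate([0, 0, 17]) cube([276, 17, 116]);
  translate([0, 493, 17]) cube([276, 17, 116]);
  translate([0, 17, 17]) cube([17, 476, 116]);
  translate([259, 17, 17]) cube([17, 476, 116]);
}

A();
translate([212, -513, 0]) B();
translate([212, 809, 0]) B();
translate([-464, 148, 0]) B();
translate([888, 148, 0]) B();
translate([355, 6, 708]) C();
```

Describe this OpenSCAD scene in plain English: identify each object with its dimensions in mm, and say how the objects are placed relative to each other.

A is a table: top 688 mm (x) × 609 mm (y), 44 mm thick, upper face at z = 708 mm, on four 76×76 mm square legs, each inset 33 mm from the nearest pair of top edges, running from z = 0 to the bottom of the top. Four apron rails, 76 mm thick and 78 mm tall, run between adjacent legs with their top edges flush with the underside of the top and their outer faces flush with the legs' outer faces.

B is a four-legged stool. The seat is a 264×313×24 mm slab whose top surface is at z = 405 mm; four square legs, each 48×48 mm in cross-section, run from the floor (z = 0) to the underside of the seat, each flush with a corner of the seat.

C is an open-topped rectangular box: outside dimensions 276×510×133 mm, with a uniform wall and base thickness of 17 mm. The base is a full 276×510 slab on the floor; four walls sit on top of the base. The front and back walls (the −y and +y sides) span the full width; the two side walls fit between them.

Four stools sit around the table at the −y, +y, −x, +x sides. The open box is on top of the table.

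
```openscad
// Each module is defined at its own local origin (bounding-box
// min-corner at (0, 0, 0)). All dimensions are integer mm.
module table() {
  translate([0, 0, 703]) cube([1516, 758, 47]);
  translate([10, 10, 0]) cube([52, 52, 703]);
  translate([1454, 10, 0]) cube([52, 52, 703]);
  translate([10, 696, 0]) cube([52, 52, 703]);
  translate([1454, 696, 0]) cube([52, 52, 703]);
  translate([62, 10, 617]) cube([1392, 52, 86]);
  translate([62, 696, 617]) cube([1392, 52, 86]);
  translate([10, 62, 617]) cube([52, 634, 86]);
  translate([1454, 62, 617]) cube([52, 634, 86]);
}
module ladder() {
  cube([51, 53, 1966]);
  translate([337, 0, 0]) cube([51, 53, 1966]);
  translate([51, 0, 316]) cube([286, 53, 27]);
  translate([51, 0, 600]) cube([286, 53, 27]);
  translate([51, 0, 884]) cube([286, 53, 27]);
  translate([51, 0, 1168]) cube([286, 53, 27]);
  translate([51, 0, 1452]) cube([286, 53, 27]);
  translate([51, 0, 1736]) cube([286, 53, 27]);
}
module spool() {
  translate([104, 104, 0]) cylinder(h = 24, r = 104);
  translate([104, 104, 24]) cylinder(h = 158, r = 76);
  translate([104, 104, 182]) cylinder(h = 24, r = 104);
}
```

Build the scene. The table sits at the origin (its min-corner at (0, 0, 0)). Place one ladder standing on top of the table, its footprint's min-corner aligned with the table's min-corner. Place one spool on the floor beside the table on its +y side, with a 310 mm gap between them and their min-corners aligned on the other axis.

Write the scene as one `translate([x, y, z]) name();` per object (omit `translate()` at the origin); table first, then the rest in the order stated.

table();
translate([0, 0, 750]) ladder();
translate([0, 1068, 0]) spool();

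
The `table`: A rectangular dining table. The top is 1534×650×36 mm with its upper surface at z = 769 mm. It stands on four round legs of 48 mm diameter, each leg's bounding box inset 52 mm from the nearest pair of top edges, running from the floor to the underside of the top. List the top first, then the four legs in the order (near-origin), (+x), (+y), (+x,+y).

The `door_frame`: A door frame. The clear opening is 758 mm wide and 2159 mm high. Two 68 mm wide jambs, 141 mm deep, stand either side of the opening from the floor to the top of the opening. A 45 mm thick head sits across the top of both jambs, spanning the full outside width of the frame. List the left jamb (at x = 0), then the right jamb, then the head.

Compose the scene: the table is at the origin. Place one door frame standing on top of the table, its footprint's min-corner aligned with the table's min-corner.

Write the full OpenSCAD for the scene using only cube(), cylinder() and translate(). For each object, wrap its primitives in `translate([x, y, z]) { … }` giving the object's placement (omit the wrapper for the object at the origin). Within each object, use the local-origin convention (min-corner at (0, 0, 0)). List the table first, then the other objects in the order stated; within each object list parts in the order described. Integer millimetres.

translate([0, 0, 733]) cube([1534, 650, 36]);
translate([76, 76, 0]) cylinder(h = 733, r = 24);
translate([1458, 76, 0]) cylinder(h = 733, r = 24);
translate([76, 574, 0]) cylinder(h = 733, r = 24);
translate([1458, 574, 0]) cylinder(h = 733, r = 24);
translate([0, 0, 769]) {
  cube([68, 141, 2159]);
  translate([826, 0, 0]) cube([68, 141, 2159]);
  translate([0, 0, 2159]) cube([894, 141, 45]);
}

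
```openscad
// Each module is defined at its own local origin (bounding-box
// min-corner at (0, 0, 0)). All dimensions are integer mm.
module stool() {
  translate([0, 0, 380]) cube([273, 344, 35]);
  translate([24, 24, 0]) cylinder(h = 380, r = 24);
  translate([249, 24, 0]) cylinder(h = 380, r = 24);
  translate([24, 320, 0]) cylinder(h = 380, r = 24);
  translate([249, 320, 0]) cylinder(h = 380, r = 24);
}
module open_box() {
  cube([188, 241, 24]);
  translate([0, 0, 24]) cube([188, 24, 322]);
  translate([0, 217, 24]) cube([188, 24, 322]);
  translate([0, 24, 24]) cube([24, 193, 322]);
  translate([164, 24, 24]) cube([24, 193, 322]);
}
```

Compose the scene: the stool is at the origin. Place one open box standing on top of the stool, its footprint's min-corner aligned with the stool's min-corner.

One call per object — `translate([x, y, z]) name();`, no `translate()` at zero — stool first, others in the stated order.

stool();
translate([0, 0, 415]) open_box();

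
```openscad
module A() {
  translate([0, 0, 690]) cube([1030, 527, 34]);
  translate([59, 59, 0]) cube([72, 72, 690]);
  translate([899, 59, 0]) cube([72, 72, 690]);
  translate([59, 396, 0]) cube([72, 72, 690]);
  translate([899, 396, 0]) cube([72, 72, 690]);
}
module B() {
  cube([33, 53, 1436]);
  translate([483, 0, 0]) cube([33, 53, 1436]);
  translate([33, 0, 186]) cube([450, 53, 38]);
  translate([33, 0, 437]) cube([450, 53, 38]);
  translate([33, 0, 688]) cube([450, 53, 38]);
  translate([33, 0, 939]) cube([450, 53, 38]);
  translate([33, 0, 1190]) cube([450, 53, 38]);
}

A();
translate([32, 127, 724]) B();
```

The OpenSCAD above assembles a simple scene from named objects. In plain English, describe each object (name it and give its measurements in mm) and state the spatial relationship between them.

A is a rectangular dining table. The top is 1030×527×34 mm with its upper surface at z = 724 mm. It stands on four 72×72 mm square legs, each inset 59 mm from the nearest pair of top edges, running from the floor to the underside of the top.

B is a straight ladder. Two 33×53 mm vertical rails, 1436 mm tall, stand 516 mm apart (outside-to-outside) with their front faces coplanar on the −y side. 5 rungs, each 53 mm deep and 38 mm tall, span between the inner faces of the rails, front faces flush with the rails. The lowest rung's underside is at z = 186 mm and rungs are spaced 251 mm apart (underside to underside).

The ladder is on top of the table.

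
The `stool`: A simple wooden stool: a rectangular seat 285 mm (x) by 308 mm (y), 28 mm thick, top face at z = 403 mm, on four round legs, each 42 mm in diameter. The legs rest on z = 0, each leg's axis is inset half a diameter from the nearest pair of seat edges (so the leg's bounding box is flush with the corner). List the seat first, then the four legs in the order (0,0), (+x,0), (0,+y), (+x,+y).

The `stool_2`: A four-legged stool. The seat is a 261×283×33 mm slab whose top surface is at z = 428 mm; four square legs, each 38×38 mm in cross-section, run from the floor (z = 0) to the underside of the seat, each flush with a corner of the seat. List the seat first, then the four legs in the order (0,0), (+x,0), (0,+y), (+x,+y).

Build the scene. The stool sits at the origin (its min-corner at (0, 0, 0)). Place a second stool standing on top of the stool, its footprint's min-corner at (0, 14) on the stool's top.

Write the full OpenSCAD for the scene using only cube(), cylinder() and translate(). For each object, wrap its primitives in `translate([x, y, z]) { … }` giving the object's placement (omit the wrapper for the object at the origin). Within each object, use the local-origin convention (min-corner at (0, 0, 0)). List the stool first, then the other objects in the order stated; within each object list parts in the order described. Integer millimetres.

translate([0, 0, 375]) cube([285, 308, 28]);
translate([21, 21, 0]) cylinder(h = 375, r = 21);
translate([264, 21, 0]) cylinder(h = 375, r = 21);
translate([21, 287, 0]) cylinder(h = 375, r = 21);
translate([264, 287, 0]) cylinder(h = 375, r = 21);
translate([0, 14, 403]) {
  translate([0, 0, 395]) cube([261, 283, 33]);
  cube([38, 38, 395]);
  translate([223, 0, 0]) cube([38, 38, 395]);
  translate([0, 245, 0]) cube([38, 38, 395]);
  translate([223, 245, 0]) cube([38, 38, 395]);
}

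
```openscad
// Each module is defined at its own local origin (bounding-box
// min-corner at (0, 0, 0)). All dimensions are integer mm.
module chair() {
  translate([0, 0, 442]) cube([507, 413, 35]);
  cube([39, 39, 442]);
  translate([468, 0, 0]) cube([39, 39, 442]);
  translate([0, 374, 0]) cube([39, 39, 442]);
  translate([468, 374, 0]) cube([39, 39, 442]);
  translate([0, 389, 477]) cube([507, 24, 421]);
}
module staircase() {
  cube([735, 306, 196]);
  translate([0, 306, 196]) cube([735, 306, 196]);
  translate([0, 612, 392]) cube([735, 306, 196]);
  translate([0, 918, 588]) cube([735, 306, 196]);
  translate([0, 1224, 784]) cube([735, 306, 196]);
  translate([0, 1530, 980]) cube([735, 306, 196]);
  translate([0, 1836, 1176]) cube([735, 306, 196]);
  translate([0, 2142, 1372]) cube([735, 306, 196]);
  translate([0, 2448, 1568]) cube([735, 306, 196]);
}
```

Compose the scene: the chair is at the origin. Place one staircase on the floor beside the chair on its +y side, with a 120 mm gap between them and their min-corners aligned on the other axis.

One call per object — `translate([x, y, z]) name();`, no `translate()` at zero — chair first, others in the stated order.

chair();
translate([0, 533, 0]) staircase();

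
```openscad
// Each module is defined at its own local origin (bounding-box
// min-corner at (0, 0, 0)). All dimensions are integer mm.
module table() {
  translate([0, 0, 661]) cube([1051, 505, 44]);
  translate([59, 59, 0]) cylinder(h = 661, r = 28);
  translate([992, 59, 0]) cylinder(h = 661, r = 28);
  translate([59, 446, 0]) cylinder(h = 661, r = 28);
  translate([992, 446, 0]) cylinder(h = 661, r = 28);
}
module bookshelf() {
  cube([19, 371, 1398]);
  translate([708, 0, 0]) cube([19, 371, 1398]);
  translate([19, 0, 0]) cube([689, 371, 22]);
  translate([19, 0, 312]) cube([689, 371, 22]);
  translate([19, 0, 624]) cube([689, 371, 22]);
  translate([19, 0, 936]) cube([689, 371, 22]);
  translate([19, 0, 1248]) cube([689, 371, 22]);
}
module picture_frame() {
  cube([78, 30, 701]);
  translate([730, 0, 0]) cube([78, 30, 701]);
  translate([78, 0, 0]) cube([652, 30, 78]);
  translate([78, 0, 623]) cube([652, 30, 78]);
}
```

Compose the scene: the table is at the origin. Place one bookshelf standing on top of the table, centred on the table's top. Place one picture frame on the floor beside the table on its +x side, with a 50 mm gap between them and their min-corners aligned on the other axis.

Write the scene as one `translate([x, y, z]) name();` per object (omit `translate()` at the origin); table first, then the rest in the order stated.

table();
translate([162, 67, 705]) bookshelf();
translate([1101, 0, 0]) picture_frame();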